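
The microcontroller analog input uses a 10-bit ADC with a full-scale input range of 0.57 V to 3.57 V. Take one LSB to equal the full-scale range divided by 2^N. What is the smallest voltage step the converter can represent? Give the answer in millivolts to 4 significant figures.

Range = 3.57 − (0.57) = 3 V.
There are 2^10 = 1024 steps.
One LSB is 3 V / 1024 = 2.930 mV.

2.930 mV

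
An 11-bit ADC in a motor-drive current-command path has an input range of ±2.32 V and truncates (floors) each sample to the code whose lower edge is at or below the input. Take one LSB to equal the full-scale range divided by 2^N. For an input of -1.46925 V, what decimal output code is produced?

Range = 2.32 − (-2.32) = 4.64 V. LSB = 4.64 V / 2^11 ≈ 2.266 mV.
V_in − V_min = -1.46925 − (-2.32) = 0.85075 V.
Divide by LSB: 0.85075 × 2048/4.64 = 375.5034.
Truncating gives code 375.

375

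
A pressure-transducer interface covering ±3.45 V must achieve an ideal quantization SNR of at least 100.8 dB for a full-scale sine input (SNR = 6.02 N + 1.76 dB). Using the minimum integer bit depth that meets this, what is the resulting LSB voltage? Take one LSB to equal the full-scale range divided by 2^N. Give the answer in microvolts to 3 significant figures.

52.6 µV

Full-scale range = 3.45 V − (-3.45 V) = 6.9 V.
Solving 6.02 N ≥ 100.8 − 1.76: N ≥ 16.452. Round up → N = 17.
LSB = 6.9 V / 2^17 = 52.6 µV.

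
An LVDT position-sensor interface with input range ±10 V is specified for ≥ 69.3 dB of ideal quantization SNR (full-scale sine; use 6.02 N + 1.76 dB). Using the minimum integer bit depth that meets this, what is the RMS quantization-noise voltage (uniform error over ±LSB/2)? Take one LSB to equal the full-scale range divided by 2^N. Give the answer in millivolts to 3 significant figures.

1.41 mV

Span: 10 V − (-10 V) = 20 V.
Required N = ⌈(69.3 − 1.76)/6.02⌉ = ⌈11.219⌉ = 12.
LSB = 20 V / 2^12 = 4.8828 mV.
RMS noise = LSB/√12 = 1.41 mV.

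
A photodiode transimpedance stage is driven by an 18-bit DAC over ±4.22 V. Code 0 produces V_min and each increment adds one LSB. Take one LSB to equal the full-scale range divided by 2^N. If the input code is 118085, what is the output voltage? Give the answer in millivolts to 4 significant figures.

-418.1 mV

Span: 4.22 V − (-4.22 V) = 8.44 V. LSB = 8.44 V / 2^18.
V_out = -4.22 + 118085 × (8.44/262144) V
      = -4.22 + 3.80187 = -0.418130 V.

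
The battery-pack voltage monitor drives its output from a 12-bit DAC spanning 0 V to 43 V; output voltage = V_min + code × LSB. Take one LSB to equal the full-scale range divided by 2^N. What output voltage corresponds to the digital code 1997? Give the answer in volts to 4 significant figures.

Span = 43 V. LSB = 43 V / 2^12.
V_out = V_min + code × LSB = 0 V + 1997 × 43 V / 4096
      = 0 + 20.9646 = 20.9646 V.

20.96 V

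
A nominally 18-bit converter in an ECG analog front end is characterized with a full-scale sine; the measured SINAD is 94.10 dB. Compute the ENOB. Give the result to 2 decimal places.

15.34 bits

ENOB = (94.10 − 1.76)/6.02 = 15.3389 bits.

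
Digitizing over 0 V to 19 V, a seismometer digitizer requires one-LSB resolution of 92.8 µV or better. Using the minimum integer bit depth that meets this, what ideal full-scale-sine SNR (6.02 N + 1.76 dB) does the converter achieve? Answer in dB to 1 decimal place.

Full-scale range = 19 V.
Required number of levels: 19/92.8 µV = 204740; smallest N with 2^N ≥ that is 18.
Ideal SNR at N = 18: 6.02·18 + 1.76 = 110.1 dB.

110.1 dB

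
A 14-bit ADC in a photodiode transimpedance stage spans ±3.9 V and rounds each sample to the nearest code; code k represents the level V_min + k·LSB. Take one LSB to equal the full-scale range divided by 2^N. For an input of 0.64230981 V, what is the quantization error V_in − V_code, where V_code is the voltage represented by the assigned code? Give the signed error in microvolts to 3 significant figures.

Full-scale range = 3.9 V − (-3.9 V) = 7.8 V. LSB = 7.8 V / 2^14 ≈ 476.1 µV.
(0.64230981 − (-3.9)) / LSB = 4.54230981 × 16384/7.8 = 9541.1800. Nearest integer: k = 9541.
V_code = -3.9 + (9541/16384) × 7.8 = 0.64222412109 V.
Error = V_in − V_code = 0.64230981 − (0.64222412109) = +85.7 µV.

+85.7 µV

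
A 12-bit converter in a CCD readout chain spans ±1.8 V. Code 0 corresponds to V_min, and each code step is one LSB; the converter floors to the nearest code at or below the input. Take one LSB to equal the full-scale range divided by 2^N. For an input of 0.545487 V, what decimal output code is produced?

2668

Span: 1.8 V − (-1.8 V) = 3.6 V. LSB = 3.6 V / 2^12 ≈ 0.8789 mV.
(V_in − V_min) × 2^12/range = (0.545487 − (-1.8)) × 4096/3.6 = 2668.643.
Floor → code = 2668.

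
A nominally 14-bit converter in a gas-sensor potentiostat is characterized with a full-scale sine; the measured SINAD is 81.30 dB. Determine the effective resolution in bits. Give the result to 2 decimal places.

ENOB = (SINAD − 1.76) / 6.02 = (81.30 − 1.76) / 6.02 = 79.54 / 6.02 = 13.2126.

13.21 bits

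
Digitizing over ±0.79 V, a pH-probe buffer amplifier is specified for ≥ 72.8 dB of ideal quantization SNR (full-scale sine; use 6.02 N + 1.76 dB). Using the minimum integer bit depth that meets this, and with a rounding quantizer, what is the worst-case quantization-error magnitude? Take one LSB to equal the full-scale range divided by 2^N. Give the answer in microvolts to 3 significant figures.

193 µV

Full-scale range = 0.79 V − (-0.79 V) = 1.58 V.
Required N = ⌈(72.8 − 1.76)/6.02⌉ = ⌈11.801⌉ = 12.
Step size = 1.58/4096 V = 385.74 µV.
Half an LSB is 193 µV.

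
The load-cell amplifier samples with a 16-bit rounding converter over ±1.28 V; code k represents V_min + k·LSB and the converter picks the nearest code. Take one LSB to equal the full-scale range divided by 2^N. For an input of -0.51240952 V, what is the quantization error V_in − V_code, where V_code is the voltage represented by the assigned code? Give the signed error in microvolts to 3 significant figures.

Span: 1.28 V − (-1.28 V) = 2.56 V. LSB = 2.56 V / 2^16 ≈ 39.06 µV.
Position in LSBs: (-0.51240952 − (-1.28)) × 65536/2.56 = 19650.3163; rounding gives k = 19650.
V_code = -1.28 + (19650/65536) × 2.56 = -0.51242187500 V.
e = -0.51240952 − (-0.51242187500) = +12.4 µV.

+12.4 µV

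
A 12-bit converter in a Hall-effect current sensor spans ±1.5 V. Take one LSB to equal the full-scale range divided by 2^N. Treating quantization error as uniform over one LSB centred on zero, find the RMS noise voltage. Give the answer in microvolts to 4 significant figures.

Full-scale range = 1.5 V − (-1.5 V) = 3 V.
LSB = 3 V / 2^12 = 0.732422 mV.
RMS of a uniform error over width LSB is LSB/√12 = 211.4 µV.

211.4 µV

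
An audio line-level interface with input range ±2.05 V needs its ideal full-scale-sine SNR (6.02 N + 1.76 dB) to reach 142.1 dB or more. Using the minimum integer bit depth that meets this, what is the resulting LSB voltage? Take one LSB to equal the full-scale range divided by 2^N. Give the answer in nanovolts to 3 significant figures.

244 nV

Span: 2.05 V − (-2.05 V) = 4.1 V.
Solving 6.02 N ≥ 142.1 − 1.76: N ≥ 23.312. Round up → N = 24.
Step size = 4.1/16777216 V = 244 nV.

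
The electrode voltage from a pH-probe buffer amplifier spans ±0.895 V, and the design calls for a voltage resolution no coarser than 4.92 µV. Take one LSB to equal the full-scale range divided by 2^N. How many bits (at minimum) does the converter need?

Full-scale range = 0.895 V − (-0.895 V) = 1.79 V.
Need 2^N ≥ 1.79 V / 4.92 µV = 363800 → N_min = 19.

19 bits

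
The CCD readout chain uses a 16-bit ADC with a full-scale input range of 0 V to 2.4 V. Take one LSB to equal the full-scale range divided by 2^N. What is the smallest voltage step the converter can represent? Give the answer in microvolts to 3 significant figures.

36.6 µV

Span = 2.4 V.
There are 2^16 = 65536 steps.
LSB = 2.4 V / 2^16 = 36.6 µV.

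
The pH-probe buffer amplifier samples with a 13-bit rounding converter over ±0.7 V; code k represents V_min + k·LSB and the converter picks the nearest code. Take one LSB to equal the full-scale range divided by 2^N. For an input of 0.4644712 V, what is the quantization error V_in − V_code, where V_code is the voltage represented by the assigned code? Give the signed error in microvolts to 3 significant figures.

−30.8 µV

Range = 0.7 − (-0.7) = 1.4 V. LSB = 1.4 V / 2^13 ≈ 170.9 µV.
(0.4644712 − (-0.7)) / LSB = 1.1644712 × 8192/1.4 = 6813.8201. Nearest integer: k = 6814.
V_code = -0.7 + (6814/8192) × 1.4 = 0.4645019531 V.
V_in − V_code = 0.4644712 − (0.4645019531) = −30.8 µV.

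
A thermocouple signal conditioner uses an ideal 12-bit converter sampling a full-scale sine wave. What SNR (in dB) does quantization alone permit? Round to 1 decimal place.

6.02(12) + 1.76 = 72.24 + 1.76 = 74.00 dB.

74.0 dB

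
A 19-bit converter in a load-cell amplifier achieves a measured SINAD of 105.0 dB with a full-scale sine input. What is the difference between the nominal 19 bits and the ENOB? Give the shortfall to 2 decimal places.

Effective bits = (105.0 − 1.76)/6.02 = 17.1495.
Lost resolution: 19 − 17.1495 = 1.8505 bits.

1.85 bits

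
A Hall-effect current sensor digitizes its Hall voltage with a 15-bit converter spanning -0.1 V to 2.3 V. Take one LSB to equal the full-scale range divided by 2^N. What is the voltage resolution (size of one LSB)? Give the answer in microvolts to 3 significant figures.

73.2 µV

The full-scale span is 2.3 − (-0.1) = 2.4 V.
2^15 = 32768 levels.
LSB = 2.4 V / 2^15 = 73.2 µV.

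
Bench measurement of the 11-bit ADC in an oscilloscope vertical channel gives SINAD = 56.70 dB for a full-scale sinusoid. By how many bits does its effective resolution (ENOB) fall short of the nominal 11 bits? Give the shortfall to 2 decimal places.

1.87 bits

Effective bits = (56.70 − 1.76)/6.02 = 9.1262.
Lost resolution: 11 − 9.1262 = 1.8738 bits.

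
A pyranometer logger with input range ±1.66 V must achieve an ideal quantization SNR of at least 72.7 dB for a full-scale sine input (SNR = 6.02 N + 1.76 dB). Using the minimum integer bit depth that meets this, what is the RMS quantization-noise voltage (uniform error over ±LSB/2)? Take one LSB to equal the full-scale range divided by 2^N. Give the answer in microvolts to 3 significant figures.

Range = 1.66 − (-1.66) = 3.32 V.
6.02 N + 1.76 ≥ 72.7 gives N ≥ 11.784, so the minimum integer is 12.
LSB = 3.32 V ÷ 2^12 = 3.32/4096 V = 0.81055 mV.
V_rms = LSB/√12 = 234 µV.

234 µV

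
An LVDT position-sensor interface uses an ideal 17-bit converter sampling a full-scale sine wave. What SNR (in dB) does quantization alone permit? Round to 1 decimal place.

For an ideal N-bit converter with full-scale sine input, SNR = 6.02 N + 1.76 dB. SNR = 6.02 × 17 + 1.76 = 102.34 + 1.76 = 104.10 dB.

104.1 dB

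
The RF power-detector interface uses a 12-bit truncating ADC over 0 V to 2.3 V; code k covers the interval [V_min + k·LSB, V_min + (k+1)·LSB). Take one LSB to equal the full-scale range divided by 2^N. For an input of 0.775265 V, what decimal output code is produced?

V_FS = 2.3 V. LSB = 2.3 V / 2^12 ≈ 0.5615 mV.
code = ⌊(V_in − V_min)/LSB⌋ = ⌊(V_in − V_min) × 2^12 / range⌋
     = ⌊(0.775265 − (0)) × 4096 / 2.3⌋ = ⌊0.775265 × 4096/2.3⌋
     = ⌊1380.646⌋ = 1380.

1380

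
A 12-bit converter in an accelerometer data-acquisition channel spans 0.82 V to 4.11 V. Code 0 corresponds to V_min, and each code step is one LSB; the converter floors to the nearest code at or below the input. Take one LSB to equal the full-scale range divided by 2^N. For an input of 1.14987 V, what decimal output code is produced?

Full-scale range = 4.11 V − (0.82 V) = 3.29 V. LSB = 3.29 V / 2^12 ≈ 0.8032 mV.
V_in − V_min = 1.14987 − (0.82) = 0.32987 V.
Divide by LSB: 0.32987 × 4096/3.29 = 410.6831.
Truncating gives code 410.

410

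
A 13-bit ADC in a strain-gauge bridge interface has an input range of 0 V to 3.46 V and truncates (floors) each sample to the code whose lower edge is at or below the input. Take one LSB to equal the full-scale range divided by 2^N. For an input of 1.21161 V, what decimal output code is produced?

2868

Full-scale range = 3.46 V. LSB = 3.46 V / 2^13 ≈ 422.4 µV.
V_in − V_min = 1.21161 − (0) = 1.21161 V.
Divide by LSB: 1.21161 × 8192/3.46 = 2868.6443.
Truncating gives code 2868.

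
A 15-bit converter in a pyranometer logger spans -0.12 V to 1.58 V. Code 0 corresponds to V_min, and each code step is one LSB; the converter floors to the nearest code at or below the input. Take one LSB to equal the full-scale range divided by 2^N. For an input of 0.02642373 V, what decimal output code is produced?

Span: 1.58 V − (-0.12 V) = 1.7 V. LSB = 1.7 V / 2^15 ≈ 51.88 µV.
code = ⌊(V_in − V_min)/LSB⌋ = ⌊(V_in − V_min) × 2^15 / range⌋
     = ⌊(0.02642373 − (-0.12)) × 32768 / 1.7⌋ = ⌊0.14642373 × 32768/1.7⌋
     = ⌊2822.360⌋ = 2822.

2822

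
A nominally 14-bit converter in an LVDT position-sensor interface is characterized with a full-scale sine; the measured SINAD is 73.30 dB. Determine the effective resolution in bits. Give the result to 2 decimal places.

Inverting SNR = 6.02 N + 1.76: N_eff = (73.30 − 1.76)/6.02 = 11.8837.

11.88 bits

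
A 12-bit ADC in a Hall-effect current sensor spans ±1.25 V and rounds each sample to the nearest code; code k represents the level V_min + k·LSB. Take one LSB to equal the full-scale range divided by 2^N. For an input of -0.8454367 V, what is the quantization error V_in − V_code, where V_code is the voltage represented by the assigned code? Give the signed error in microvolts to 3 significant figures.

−99.8 µV

Full-scale range = 1.25 V − (-1.25 V) = 2.5 V. LSB = 2.5 V / 2^12 ≈ 0.6104 mV.
(-0.8454367 − (-1.25)) / LSB = 0.4045633 × 4096/2.5 = 662.8365. Nearest integer: k = 663.
V_code = V_min + k × range/2^12 = -1.25 + 663 × 2.5/4096 = -0.8453369141 V.
e = -0.8454367 − (-0.8453369141) = −99.8 µV.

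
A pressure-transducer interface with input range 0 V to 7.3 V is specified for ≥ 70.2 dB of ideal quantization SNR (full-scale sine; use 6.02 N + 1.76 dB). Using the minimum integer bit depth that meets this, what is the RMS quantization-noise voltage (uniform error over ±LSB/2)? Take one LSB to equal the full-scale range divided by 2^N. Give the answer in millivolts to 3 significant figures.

0.514 mV

Full-scale range = 7.3 V.
Solving 6.02 N ≥ 70.2 − 1.76: N ≥ 11.369. Round up → N = 12.
Step size = 7.3/4096 V = 1.7822 mV.
V_rms = LSB/√12 = 0.514 mV.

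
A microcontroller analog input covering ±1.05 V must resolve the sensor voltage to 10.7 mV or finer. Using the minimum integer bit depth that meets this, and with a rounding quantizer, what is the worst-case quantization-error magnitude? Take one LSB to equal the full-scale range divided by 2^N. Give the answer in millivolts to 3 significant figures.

4.10 mV

Full-scale range = 1.05 V − (-1.05 V) = 2.1 V.
Need 2^N ≥ 2.1 V / 10.7 mV = 196.3 → N_min = 8.
One LSB is 2.1 V / 256 = 8.2031 mV.
|e|_max = LSB/2 = 4.10 mV.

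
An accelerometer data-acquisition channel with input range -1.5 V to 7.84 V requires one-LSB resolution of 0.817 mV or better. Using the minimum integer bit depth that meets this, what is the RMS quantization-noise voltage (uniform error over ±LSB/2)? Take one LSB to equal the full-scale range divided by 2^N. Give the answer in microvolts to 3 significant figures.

165 µV

Range = 7.84 − (-1.5) = 9.34 V.
Levels needed ≥ 9.34/0.817 mV = 11430. 2^14 = 16384 suffices, so N_min = 14.
LSB = 9.34 V ÷ 2^14 = 9.34/16384 V = 0.57007 mV.
σ_q = LSB/√12 = 0.57007 mV/3.4641 = 165 µV.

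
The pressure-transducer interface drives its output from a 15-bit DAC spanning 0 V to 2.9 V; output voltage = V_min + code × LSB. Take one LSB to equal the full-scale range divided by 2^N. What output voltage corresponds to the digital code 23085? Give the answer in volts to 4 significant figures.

Range is 2.9 V. LSB = 2.9 V / 2^15.
V_out = V_min + code × LSB = 0 V + 23085 × 2.9 V / 32768
      = 0 + 2.04305 = 2.04305 V.

2.043 V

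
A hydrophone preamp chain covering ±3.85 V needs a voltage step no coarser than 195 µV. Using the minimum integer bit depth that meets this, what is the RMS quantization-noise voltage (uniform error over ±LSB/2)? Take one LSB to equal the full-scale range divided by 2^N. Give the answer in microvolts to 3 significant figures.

33.9 µV

Full-scale range = 3.85 V − (-3.85 V) = 7.7 V.
Need 2^N ≥ 7.7 V / 195 µV = 39490 → N_min = 16.
LSB = 7.7 V / 2^16 = 117.49 µV.
RMS noise = LSB/√12 = 33.9 µV.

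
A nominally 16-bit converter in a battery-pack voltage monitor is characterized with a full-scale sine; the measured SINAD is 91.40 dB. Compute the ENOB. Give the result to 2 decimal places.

14.89 bits

(91.40 − 1.76) / 6.02 = 89.64/6.02 = 14.8904 effective bits.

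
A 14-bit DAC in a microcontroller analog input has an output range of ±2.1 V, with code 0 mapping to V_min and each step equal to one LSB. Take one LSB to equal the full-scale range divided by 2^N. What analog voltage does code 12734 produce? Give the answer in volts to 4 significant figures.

Range = 2.1 − (-2.1) = 4.2 V. LSB = 4.2 V / 2^14.
V_out = -2.1 + 12734 × (4.2/16384) V
      = -2.1 V + 3.26433 V = 1.16433 V.

1.164 V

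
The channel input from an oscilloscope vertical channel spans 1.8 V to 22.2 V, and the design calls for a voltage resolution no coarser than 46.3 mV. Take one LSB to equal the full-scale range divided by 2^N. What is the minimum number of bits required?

Range = 22.2 − (1.8) = 20.4 V.
Need 2^N ≥ 20.4 V / 46.3 mV = 440.6 → N_min = 9.

9 bits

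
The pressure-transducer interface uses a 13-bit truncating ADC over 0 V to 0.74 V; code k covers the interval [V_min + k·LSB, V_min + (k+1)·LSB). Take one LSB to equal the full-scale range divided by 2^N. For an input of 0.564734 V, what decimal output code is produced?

6251

V_FS = 0.74 V. LSB = 0.74 V / 2^13 ≈ 90.33 µV.
(V_in − V_min) × 2^13/range = (0.564734 − (0)) × 8192/0.74 = 6251.758.
Floor → code = 6251.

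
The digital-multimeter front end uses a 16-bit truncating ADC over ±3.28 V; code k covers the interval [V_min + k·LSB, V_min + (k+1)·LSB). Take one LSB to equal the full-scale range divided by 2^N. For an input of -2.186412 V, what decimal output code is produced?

Span: 3.28 V − (-3.28 V) = 6.56 V. LSB = 6.56 V / 2^16 ≈ 100.1 µV.
code = ⌊(V_in − V_min)/LSB⌋ = ⌊(V_in − V_min) × 2^16 / range⌋
     = ⌊(-2.186412 − (-3.28)) × 65536 / 6.56⌋ = ⌊1.093588 × 65536/6.56⌋
     = ⌊10925.211⌋ = 10925.

10925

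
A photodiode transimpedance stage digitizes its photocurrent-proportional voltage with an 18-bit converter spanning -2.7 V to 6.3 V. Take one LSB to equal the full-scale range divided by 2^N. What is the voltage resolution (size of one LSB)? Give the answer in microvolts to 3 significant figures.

The full-scale span is 6.3 − (-2.7) = 9 V.
There are 2^18 = 262144 steps.
LSB = 9 V ÷ 2^18 = 9/262144 V = 34.3 µV.

34.3 µV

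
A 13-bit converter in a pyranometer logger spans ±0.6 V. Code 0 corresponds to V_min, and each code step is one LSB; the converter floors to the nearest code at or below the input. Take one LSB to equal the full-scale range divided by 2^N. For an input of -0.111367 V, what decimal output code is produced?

Range = 0.6 − (-0.6) = 1.2 V. LSB = 1.2 V / 2^13 ≈ 146.5 µV.
V_in − V_min = -0.111367 − (-0.6) = 0.488633 V.
Divide by LSB: 0.488633 × 8192/1.2 = 3335.7346.
Truncating gives code 3335.

3335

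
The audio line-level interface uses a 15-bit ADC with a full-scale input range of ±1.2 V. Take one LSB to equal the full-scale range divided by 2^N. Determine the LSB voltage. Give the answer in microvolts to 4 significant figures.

The full-scale span is 1.2 − (-1.2) = 2.4 V.
There are 2^15 = 32768 steps.
LSB = 2.4 V / 2^15 = 73.24 µV.

73.24 µV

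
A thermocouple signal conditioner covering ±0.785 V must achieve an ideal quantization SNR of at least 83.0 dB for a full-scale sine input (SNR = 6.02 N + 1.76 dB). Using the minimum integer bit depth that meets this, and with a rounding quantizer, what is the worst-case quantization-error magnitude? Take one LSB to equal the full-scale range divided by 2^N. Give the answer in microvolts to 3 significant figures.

Full-scale range = 0.785 V − (-0.785 V) = 1.57 V.
Required N = ⌈(83.0 − 1.76)/6.02⌉ = ⌈13.495⌉ = 14.
LSB = 1.57 V ÷ 2^14 = 1.57/16384 V = 95.825 µV.
Half an LSB is 47.9 µV.

47.9 µV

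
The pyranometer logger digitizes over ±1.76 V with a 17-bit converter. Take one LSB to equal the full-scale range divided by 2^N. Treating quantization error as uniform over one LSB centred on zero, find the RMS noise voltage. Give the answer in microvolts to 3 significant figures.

7.75 µV

Range = 1.76 − (-1.76) = 3.52 V.
LSB = 3.52 V ÷ 2^17 = 3.52/131072 V = 26.855 µV.
V_rms = LSB/√12 = 26.855 µV / √12 = 7.75 µV.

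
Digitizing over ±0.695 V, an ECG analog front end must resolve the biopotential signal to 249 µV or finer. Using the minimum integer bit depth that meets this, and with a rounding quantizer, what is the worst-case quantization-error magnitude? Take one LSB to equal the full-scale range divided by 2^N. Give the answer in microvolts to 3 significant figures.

84.8 µV

Full-scale range = 0.695 V − (-0.695 V) = 1.39 V.
1.39 V / 249 µV = 5582. Since 2^12 = 4096 and 2^13 = 8192, N = 13.
LSB = 1.39 V ÷ 2^13 = 1.39/8192 V = 169.68 µV.
Max error for round-to-nearest is LSB/2 = 84.8 µV.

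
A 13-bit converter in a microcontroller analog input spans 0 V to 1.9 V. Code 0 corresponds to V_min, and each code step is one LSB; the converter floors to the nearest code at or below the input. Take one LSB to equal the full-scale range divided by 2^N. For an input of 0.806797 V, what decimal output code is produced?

3478

Range is 1.9 V. LSB = 1.9 V / 2^13 ≈ 231.9 µV.
code = ⌊(V_in − V_min)/LSB⌋ = ⌊(V_in − V_min) × 2^13 / range⌋
     = ⌊(0.806797 − (0)) × 8192 / 1.9⌋ = ⌊0.806797 × 8192/1.9⌋
     = ⌊3478.569⌋ = 3478.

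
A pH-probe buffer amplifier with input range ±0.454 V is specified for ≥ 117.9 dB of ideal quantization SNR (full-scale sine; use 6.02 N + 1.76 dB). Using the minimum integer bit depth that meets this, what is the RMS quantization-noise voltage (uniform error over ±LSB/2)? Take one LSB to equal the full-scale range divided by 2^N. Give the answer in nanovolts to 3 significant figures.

Range = 0.454 − (-0.454) = 0.908 V.
Required N = ⌈(117.9 − 1.76)/6.02⌉ = ⌈19.292⌉ = 20.
LSB = 0.908 V / 2^20 = 0.86594 µV.
V_rms = LSB/√12 = 250 nV.

250 nV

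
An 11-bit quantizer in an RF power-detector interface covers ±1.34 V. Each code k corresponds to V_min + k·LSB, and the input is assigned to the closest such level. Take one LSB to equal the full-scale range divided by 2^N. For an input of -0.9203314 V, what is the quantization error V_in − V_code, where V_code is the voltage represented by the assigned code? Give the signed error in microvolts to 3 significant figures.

−390 µV

Full-scale range = 1.34 V − (-1.34 V) = 2.68 V. LSB = 2.68 V / 2^11 ≈ 1.309 mV.
(-0.9203314 − (-1.34)) / LSB = 0.4196686 × 2048/2.68 = 320.7020. Nearest integer: k = 321.
V_code = V_min + k × range/2^11 = -1.34 + 321 × 2.68/2048 = -0.9199414063 V.
e = -0.9203314 − (-0.9199414063) = −390 µV.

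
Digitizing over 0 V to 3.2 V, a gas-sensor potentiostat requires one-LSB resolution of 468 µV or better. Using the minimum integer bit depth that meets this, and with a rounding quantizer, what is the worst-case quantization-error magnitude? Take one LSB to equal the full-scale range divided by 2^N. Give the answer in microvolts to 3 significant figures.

195 µV

V_FS = 3.2 V.
3.2 V / 468 µV = 6838. Since 2^12 = 4096 and 2^13 = 8192, N = 13.
Step size = 3.2/8192 V = 390.63 µV.
Half an LSB is 195 µV.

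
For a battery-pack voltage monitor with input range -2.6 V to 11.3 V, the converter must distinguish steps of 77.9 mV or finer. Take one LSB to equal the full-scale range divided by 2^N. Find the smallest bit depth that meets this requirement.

8 bits

Range = 11.3 − (-2.6) = 13.9 V.
13.9 V / 77.9 mV = 178.4. Since 2^7 = 128 and 2^8 = 256, N = 8.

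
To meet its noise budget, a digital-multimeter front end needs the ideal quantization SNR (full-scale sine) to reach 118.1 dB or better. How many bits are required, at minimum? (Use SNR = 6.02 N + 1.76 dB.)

Solving 6.02 N ≥ 118.1 − 1.76: N ≥ 19.326. Round up → N = 20.

20 bits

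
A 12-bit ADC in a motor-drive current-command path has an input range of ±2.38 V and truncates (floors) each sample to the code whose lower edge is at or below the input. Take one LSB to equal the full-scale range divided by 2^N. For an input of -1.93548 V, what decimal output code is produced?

Span: 2.38 V − (-2.38 V) = 4.76 V. LSB = 4.76 V / 2^12 ≈ 1.162 mV.
code = ⌊(V_in − V_min)/LSB⌋ = ⌊(V_in − V_min) × 2^12 / range⌋
     = ⌊(-1.93548 − (-2.38)) × 4096 / 4.76⌋ = ⌊0.44452 × 4096/4.76⌋
     = ⌊382.511⌋ = 382.

382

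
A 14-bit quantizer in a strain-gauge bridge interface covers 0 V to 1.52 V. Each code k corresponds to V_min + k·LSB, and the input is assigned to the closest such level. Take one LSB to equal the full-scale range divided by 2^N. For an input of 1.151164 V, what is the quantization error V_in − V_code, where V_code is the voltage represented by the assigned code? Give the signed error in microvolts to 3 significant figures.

+31.2 µV

V_FS = 1.52 V. LSB = 1.52 V / 2^14 ≈ 92.77 µV.
(V_in − V_min)/LSB = (1.151164 − (0)) × 16384/1.52 = 12408.3362 → nearest code k = 12408.
V_code = 0 + (12408/16384) × 1.52 = 1.1511328125 V.
Error = V_in − V_code = 1.151164 − (1.1511328125) = +31.2 µV.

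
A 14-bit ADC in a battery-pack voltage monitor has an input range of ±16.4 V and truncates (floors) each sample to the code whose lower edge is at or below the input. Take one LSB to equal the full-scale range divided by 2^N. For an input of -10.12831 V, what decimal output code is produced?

3132

Range = 16.4 − (-16.4) = 32.8 V. LSB = 32.8 V / 2^14 ≈ 2.002 mV.
(V_in − V_min) × 2^14/range = (-10.12831 − (-16.4)) × 16384/32.8 = 3132.786.
Floor → code = 3132.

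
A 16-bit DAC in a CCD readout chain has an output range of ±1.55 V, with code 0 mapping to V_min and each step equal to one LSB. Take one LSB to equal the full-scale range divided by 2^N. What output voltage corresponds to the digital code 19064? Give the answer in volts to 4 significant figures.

Full-scale range = 1.55 V − (-1.55 V) = 3.1 V. LSB = 3.1 V / 2^16.
V_out = -1.55 + 19064 × (3.1/65536) V
      = -1.55 V + 0.901770 V = -0.648230 V.

-0.6482 V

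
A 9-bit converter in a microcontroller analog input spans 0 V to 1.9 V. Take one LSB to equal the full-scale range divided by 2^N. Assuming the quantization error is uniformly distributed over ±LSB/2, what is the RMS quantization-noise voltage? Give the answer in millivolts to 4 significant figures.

Full-scale range = 1.9 V.
LSB = 1.9 V ÷ 2^9 = 1.9/512 V = 3.71094 mV.
σ_q = LSB/√12 = 3.71094 mV/3.4641 = 1.071 mV.

1.071 mV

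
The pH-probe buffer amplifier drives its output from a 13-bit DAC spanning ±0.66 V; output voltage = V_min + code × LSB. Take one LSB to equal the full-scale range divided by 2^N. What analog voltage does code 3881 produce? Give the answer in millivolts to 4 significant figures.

-34.64 mV

The full-scale span is 0.66 − (-0.66) = 1.32 V. LSB = 1.32 V / 2^13.
V_out = V_min + code × LSB = -0.66 V + 3881 × 1.32 V / 8192
      = -0.66 V + 0.625356 V = -0.0346436 V.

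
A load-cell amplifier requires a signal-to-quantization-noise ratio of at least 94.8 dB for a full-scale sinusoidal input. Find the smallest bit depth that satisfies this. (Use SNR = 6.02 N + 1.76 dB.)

6.02 N + 1.76 ≥ 94.8 gives N ≥ 15.455, so the minimum integer is 16.

16 bits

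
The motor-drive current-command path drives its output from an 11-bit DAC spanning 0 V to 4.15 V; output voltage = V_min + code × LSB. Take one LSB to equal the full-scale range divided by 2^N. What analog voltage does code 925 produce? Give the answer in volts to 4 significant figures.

V_FS = 4.15 V. LSB = 4.15 V / 2^11.
V_out = V_min + code × LSB = 0 V + 925 × 4.15 V / 2048
      = 0 + 1.87439 = 1.87439 V.

1.874 V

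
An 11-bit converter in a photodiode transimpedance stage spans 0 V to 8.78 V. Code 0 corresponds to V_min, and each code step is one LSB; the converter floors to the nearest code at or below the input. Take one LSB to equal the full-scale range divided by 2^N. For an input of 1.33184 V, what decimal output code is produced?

310

Span = 8.78 V. LSB = 8.78 V / 2^11 ≈ 4.287 mV.
V_in − V_min = 1.33184 − (0) = 1.33184 V.
Divide by LSB: 1.33184 × 2048/8.78 = 310.6615.
Truncating gives code 310.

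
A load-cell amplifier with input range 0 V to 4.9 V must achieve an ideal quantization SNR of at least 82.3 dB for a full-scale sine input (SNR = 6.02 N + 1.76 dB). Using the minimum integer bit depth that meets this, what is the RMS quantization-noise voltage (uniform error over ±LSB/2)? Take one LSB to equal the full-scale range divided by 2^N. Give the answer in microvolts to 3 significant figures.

86.3 µV

Range is 4.9 V.
Required N = ⌈(82.3 − 1.76)/6.02⌉ = ⌈13.379⌉ = 14.
LSB = 4.9 V ÷ 2^14 = 4.9/16384 V = 299.07 µV.
V_rms = LSB/√12 = 86.3 µV.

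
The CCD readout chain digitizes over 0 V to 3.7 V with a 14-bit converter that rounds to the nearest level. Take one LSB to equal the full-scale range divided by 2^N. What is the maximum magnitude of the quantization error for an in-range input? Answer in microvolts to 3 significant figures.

113 µV

Full-scale range = 3.7 V.
LSB = 3.7 V / 2^14 = 225.83 µV.
A rounding quantizer has |error| ≤ LSB/2 = 113 µV.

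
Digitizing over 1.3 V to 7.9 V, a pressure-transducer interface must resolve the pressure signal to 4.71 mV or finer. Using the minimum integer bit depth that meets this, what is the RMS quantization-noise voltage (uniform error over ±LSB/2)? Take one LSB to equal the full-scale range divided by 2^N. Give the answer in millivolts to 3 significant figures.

Range = 7.9 − (1.3) = 6.6 V.
Required number of levels: 6.6/4.71 mV = 1401.3; smallest N with 2^N ≥ that is 11.
One LSB is 6.6 V / 2048 = 3.2227 mV.
σ_q = LSB/√12 = 3.2227 mV/3.4641 = 0.930 mV.

0.930 mV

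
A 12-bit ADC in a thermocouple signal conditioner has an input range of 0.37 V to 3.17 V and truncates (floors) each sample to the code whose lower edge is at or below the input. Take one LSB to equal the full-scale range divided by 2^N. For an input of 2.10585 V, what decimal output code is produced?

2539

Full-scale range = 3.17 V − (0.37 V) = 2.8 V. LSB = 2.8 V / 2^12 ≈ 0.6836 mV.
V_in − V_min = 2.10585 − (0.37) = 1.73585 V.
Divide by LSB: 1.73585 × 4096/2.8 = 2539.3006.
Truncating gives code 2539.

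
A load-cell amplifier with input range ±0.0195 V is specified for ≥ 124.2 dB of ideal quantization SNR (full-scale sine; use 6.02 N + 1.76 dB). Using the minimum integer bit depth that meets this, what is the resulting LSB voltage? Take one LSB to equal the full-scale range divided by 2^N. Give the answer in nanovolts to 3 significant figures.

18.6 nV

Full-scale range = 0.0195 V − (-0.0195 V) = 0.039 V.
Required N = ⌈(124.2 − 1.76)/6.02⌉ = ⌈20.339⌉ = 21.
One LSB is 0.039 V / 2097152 = 18.6 nV.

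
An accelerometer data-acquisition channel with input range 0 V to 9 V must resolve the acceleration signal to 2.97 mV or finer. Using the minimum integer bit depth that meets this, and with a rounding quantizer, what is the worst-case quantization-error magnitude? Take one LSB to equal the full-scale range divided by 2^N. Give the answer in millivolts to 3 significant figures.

1.10 mV

Span = 9 V.
Levels needed ≥ 9/2.97 mV = 3030. 2^12 = 4096 suffices, so N_min = 12.
LSB = 9 V ÷ 2^12 = 9/4096 V = 2.1973 mV.
Half an LSB is 1.10 mV.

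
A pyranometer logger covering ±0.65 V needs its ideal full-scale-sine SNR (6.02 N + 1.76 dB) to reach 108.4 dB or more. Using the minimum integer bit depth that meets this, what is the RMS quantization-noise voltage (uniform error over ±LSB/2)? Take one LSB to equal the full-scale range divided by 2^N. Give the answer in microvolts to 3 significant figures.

1.43 µV

The full-scale span is 0.65 − (-0.65) = 1.3 V.
Solving 6.02 N ≥ 108.4 − 1.76: N ≥ 17.714. Round up → N = 18.
LSB = 1.3 V ÷ 2^18 = 1.3/262144 V = 4.9591 µV.
σ_q = LSB/√12 = 4.9591 µV/3.4641 = 1.43 µV.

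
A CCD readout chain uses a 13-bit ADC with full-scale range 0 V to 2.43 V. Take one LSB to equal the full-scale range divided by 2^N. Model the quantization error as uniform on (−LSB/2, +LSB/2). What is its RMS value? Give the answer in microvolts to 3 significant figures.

Full-scale range = 2.43 V.
LSB = 2.43 V / 2^13 = 296.63 µV.
σ_q = LSB/√12 = 296.63 µV/3.4641 = 85.6 µV.

85.6 µV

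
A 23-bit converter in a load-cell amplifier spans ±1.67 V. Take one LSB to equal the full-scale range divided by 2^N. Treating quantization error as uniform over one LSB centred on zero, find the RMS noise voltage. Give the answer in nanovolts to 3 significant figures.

The full-scale span is 1.67 − (-1.67) = 3.34 V.
One LSB is 3.34 V / 8388608 = 398.16 nV.
σ_q = LSB/√12 = 398.16 nV/3.4641 = 115 nV.

115 nV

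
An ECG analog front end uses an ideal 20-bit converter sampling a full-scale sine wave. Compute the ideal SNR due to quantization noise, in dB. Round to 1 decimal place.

122.2 dB

Ideal quantization SNR: 6.02 × 20 + 1.76 dB = 122.2 dB.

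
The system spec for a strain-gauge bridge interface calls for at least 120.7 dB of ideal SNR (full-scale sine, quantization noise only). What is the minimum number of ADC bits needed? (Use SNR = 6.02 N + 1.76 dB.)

20 bits

N ≥ (120.7 − 1.76)/6.02 = 19.757 → N_min = 20.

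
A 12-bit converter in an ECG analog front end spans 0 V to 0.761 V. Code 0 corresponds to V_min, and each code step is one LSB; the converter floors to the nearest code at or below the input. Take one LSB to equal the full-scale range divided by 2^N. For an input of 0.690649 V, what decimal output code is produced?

3717

V_FS = 0.761 V. LSB = 0.761 V / 2^12 ≈ 185.8 µV.
(V_in − V_min) × 2^12/range = (0.690649 − (0)) × 4096/0.761 = 3717.343.
Floor → code = 3717.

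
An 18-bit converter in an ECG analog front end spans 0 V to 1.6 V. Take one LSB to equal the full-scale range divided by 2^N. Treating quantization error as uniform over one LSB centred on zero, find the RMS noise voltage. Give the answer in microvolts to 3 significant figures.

1.76 µV

V_FS = 1.6 V.
LSB = 1.6 V / 2^18 = 6.1035 µV.
For a uniform distribution on [−LSB/2, +LSB/2], V_rms = LSB/√12 = 6.1035 µV/3.4641 = 1.76 µV.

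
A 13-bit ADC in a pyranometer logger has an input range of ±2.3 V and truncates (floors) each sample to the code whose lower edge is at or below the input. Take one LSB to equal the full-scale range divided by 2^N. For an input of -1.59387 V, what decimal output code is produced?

1257

Full-scale range = 2.3 V − (-2.3 V) = 4.6 V. LSB = 4.6 V / 2^13 ≈ 0.5615 mV.
V_in − V_min = -1.59387 − (-2.3) = 0.70613 V.
Divide by LSB: 0.70613 × 8192/4.6 = 1257.5254.
Truncating gives code 1257.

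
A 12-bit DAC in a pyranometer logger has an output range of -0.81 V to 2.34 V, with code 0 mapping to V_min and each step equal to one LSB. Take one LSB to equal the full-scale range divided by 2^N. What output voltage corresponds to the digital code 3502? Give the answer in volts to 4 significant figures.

1.883 V

Full-scale range = 2.34 V − (-0.81 V) = 3.15 V. LSB = 3.15 V / 2^12.
V_out = -0.81 + 3502 × (3.15/4096) V
      = -0.81 + 2.69319 = 1.88319 V.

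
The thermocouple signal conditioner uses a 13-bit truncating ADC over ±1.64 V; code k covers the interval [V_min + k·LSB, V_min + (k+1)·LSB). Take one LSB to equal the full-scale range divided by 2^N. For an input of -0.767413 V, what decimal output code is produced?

Range = 1.64 − (-1.64) = 3.28 V. LSB = 3.28 V / 2^13 ≈ 400.4 µV.
V_in − V_min = -0.767413 − (-1.64) = 0.872587 V.
Divide by LSB: 0.872587 × 8192/3.28 = 2179.3392.
Truncating gives code 2179.

2179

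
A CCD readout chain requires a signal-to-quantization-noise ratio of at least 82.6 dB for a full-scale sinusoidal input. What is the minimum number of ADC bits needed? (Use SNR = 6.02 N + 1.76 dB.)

14 bits

6.02 N + 1.76 ≥ 82.6 gives N ≥ 13.429, so the minimum integer is 14.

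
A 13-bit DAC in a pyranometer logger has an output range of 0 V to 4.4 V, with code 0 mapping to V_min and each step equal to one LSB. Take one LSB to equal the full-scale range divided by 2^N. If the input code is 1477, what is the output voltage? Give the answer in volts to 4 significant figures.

Range is 4.4 V. LSB = 4.4 V / 2^13.
V_out = V_min + code × LSB = 0 V + 1477 × 4.4 V / 8192
      = 0 V + 0.793311 V = 0.793311 V.

0.7933 V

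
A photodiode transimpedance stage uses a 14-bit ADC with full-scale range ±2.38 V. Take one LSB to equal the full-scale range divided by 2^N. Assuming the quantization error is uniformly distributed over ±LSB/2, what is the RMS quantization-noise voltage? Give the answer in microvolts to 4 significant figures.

Range = 2.38 − (-2.38) = 4.76 V.
LSB = 4.76 V / 2^14 = 290.527 µV.
RMS of a uniform error over width LSB is LSB/√12 = 83.87 µV.

83.87 µV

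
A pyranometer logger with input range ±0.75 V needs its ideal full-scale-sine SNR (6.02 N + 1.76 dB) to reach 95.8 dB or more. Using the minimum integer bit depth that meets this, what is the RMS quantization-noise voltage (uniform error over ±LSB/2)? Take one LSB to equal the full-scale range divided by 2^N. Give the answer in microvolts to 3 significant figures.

Span: 0.75 V − (-0.75 V) = 1.5 V.
N ≥ (95.8 − 1.76)/6.02 = 15.621 → N_min = 16.
LSB = 1.5 V / 2^16 = 22.888 µV.
V_rms = LSB/√12 = 6.61 µV.

6.61 µV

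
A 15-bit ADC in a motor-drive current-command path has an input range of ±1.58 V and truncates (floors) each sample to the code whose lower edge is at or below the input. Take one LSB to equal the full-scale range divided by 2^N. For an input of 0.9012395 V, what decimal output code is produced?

25729

Span: 1.58 V − (-1.58 V) = 3.16 V. LSB = 3.16 V / 2^15 ≈ 96.44 µV.
V_in − V_min = 0.9012395 − (-1.58) = 2.4812395 V.
Divide by LSB: 2.4812395 × 32768/3.16 = 25729.5114.
Truncating gives code 25729.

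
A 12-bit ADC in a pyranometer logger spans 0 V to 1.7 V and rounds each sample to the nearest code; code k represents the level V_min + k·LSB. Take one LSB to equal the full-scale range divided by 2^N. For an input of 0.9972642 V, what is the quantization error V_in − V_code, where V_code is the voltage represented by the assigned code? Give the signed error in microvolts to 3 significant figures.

−74.7 µV

Span = 1.7 V. LSB = 1.7 V / 2^12 ≈ 415.0 µV.
Position in LSBs: (0.9972642 − (0)) × 4096/1.7 = 2402.8201; rounding gives k = 2403.
Reconstructed level: 0 + 2403 × 1.7/4096 V = 0.9973388672 V.
V_in − V_code = 0.9972642 − (0.9973388672) = −74.7 µV.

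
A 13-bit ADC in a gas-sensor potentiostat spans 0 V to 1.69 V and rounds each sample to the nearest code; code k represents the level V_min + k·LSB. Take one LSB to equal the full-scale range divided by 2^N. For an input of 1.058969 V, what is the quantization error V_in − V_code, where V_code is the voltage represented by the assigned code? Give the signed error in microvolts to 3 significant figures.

Range is 1.69 V. LSB = 1.69 V / 2^13 ≈ 206.3 µV.
(V_in − V_min)/LSB = (1.058969 − (0)) × 8192/1.69 = 5133.1799 → nearest code k = 5133.
V_code = V_min + k × range/2^13 = 0 + 5133 × 1.69/8192 = 1.058931885 V.
Error = V_in − V_code = 1.058969 − (1.058931885) = +37.1 µV.

+37.1 µV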